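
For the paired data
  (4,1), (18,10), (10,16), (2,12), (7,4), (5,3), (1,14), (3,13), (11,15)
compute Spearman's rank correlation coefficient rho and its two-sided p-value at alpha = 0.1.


Step 1: Rank x and y separately (midranks; no ties here).
rank(x): 4->4, 18->9, 10->7, 2->2, 7->6, 5->5, 1->1, 3->3, 11->8
rank(y): 1->1, 10->4, 16->9, 12->5, 4->3, 3->2, 14->7, 13->6, 15->8
Step 2: d_i = R_x(i) - R_y(i); compute d_i^2.
  (4-1)^2=9, (9-4)^2=25, (7-9)^2=4, (2-5)^2=9, (6-3)^2=9, (5-2)^2=9, (1-7)^2=36, (3-6)^2=9, (8-8)^2=0
sum(d^2) = 110.
Step 3: rho = 1 - 6*110 / (9*(9^2 - 1)) = 1 - 660/720 = 0.083333.
Step 4: Under H0, t = rho * sqrt((n-2)/(1-rho^2)) = 0.2212 ~ t(7).
Step 5: Two-sided p-value from the t-distribution with 7 df = 0.831214.
Step 6: alpha = 0.1. fail to reject H0.

rho = 0.0833, p = 0.831214, fail to reject H0 at alpha = 0.1.


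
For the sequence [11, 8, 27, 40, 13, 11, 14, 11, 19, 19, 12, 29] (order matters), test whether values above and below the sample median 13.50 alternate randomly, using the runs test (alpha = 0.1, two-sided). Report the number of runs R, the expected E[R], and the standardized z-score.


Step 1: Compute median = 13.50; label A = above, B = below.
Labels in order: BBAABBABAABA  (n_A = 6, n_B = 6)
Step 2: Count runs R = 8.
Step 3: Under H0 (random ordering), E[R] = 2*n_A*n_B/(n_A+n_B) + 1 = 2*6*6/12 + 1 = 7.0000.
        Var[R] = 2*n_A*n_B*(2*n_A*n_B - n_A - n_B) / ((n_A+n_B)^2 * (n_A+n_B-1)) = 4320/1584 = 2.7273.
        SD[R] = 1.6514.
Step 4: Continuity-corrected z = (R - 0.5 - E[R]) / SD[R] = (8 - 0.5 - 7.0000) / 1.6514 = 0.3028.
Step 5: Two-sided p-value via normal approximation = 2*(1 - Phi(|z|)) = 0.762069.
Step 6: alpha = 0.1. fail to reject H0.

R = 8, z = 0.3028, p = 0.762069, fail to reject H0.


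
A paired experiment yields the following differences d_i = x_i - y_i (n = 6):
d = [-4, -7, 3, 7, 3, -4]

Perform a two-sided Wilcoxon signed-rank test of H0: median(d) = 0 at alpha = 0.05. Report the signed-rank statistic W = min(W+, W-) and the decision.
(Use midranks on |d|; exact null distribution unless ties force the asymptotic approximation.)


Step 1: Drop any zero differences (none here) and take |d_i|.
|d| = [4, 7, 3, 7, 3, 4]
Step 2: Midrank |d_i| (ties get averaged ranks).
ranks: |4|->3.5, |7|->5.5, |3|->1.5, |7|->5.5, |3|->1.5, |4|->3.5
Step 3: Attach original signs; sum ranks with positive sign and with negative sign.
W+ = 1.5 + 5.5 + 1.5 = 8.5
W- = 3.5 + 5.5 + 3.5 = 12.5
(Check: W+ + W- = 21 should equal n(n+1)/2 = 21.)
Step 4: Test statistic W = min(W+, W-) = 8.5.
Step 5: Ties in |d|, so use the tie-corrected normal approximation.
        E[W] = n(n+1)/4 = 6*7/4 = 10.5.
        Tie groups: |d|=3 (t=2), |d|=4 (t=2), |d|=7 (t=2); sum(t^3 - t) = 18.
        Var[W] = n(n+1)(2n+1)/24 - sum(t^3-t)/48 = 546/24 - 18/48 = 22.375.
        z = (W - E[W]) / sqrt(Var[W]) = (8.5 - 10.5) / 4.7302 = -0.4228.
        Two-sided p = 2*Phi(z) = 0.672432.
Step 6: alpha = 0.05. fail to reject H0.

W+ = 8.5, W- = 12.5, W = min = 8.5, p = 0.672432, fail to reject H0.


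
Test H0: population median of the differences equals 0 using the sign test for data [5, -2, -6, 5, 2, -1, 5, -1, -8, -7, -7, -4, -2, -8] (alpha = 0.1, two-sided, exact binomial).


Step 1: Discard zero differences. Original n = 14; n_eff = number of nonzero differences = 14.
Nonzero differences (with sign): +5, -2, -6, +5, +2, -1, +5, -1, -8, -7, -7, -4, -2, -8
Step 2: Count signs: positive = 4, negative = 10.
Step 3: Under H0: P(positive) = 0.5, so the number of positives S ~ Bin(14, 0.5).
Step 4: Two-sided exact p-value = sum of Bin(14,0.5) probabilities at or below the observed probability = 0.179565.
Step 5: alpha = 0.1. fail to reject H0.

n_eff = 14, pos = 4, neg = 10, p = 0.179565, fail to reject H0.


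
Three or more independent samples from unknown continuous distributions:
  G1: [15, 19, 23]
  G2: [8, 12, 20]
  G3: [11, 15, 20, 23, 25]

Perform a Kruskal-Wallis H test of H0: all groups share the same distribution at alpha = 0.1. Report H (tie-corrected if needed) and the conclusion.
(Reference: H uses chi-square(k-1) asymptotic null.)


Step 1: Combine all N = 11 observations and assign midranks.
sorted (value, group, rank): (8,G2,1), (11,G3,2), (12,G2,3), (15,G1,4.5), (15,G3,4.5), (19,G1,6), (20,G2,7.5), (20,G3,7.5), (23,G1,9.5), (23,G3,9.5), (25,G3,11)
Step 2: Sum ranks within each group.
R_1 = 20 (n_1 = 3)
R_2 = 11.5 (n_2 = 3)
R_3 = 34.5 (n_3 = 5)
Step 3: H = 12/(N(N+1)) * sum(R_i^2/n_i) - 3(N+1)
     = 12/(11*12) * (20^2/3 + 11.5^2/3 + 34.5^2/5) - 3*12
     = 0.090909 * 415.467 - 36
     = 1.769697.
Step 4: Ties present; correction factor C = 1 - 18/(11^3 - 11) = 0.986364. Corrected H = 1.769697 / 0.986364 = 1.794163.
Step 5: Under H0, H ~ chi^2(2); p-value = 0.407758.
Step 6: alpha = 0.1. fail to reject H0.

H = 1.7942, df = 2, p = 0.407758, fail to reject H0.


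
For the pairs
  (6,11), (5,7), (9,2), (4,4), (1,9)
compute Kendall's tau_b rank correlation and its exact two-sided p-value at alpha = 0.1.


Step 1: Enumerate the 10 unordered pairs (i,j) with i<j and classify each by sign(x_j-x_i) * sign(y_j-y_i).
  (1,2):dx=-1,dy=-4->C; (1,3):dx=+3,dy=-9->D; (1,4):dx=-2,dy=-7->C; (1,5):dx=-5,dy=-2->C
  (2,3):dx=+4,dy=-5->D; (2,4):dx=-1,dy=-3->C; (2,5):dx=-4,dy=+2->D; (3,4):dx=-5,dy=+2->D
  (3,5):dx=-8,dy=+7->D; (4,5):dx=-3,dy=+5->D
Step 2: C = 4, D = 6, total pairs = 10.
Step 3: tau = (C - D)/(n(n-1)/2) = (4 - 6)/10 = -0.200000.
Step 4: Exact two-sided p-value (enumerate n! = 120 permutations of y under H0): p = 0.816667.
Step 5: alpha = 0.1. fail to reject H0.

tau_b = -0.2000 (C=4, D=6), p = 0.816667, fail to reject H0.


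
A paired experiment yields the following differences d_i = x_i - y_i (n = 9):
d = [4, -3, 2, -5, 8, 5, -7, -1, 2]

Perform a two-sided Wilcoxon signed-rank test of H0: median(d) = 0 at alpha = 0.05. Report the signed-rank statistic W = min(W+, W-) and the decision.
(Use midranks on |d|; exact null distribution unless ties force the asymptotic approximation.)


Step 1: Drop any zero differences (none here) and take |d_i|.
|d| = [4, 3, 2, 5, 8, 5, 7, 1, 2]
Step 2: Midrank |d_i| (ties get averaged ranks).
ranks: |4|->5, |3|->4, |2|->2.5, |5|->6.5, |8|->9, |5|->6.5, |7|->8, |1|->1, |2|->2.5
Step 3: Attach original signs; sum ranks with positive sign and with negative sign.
W+ = 5 + 2.5 + 9 + 6.5 + 2.5 = 25.5
W- = 4 + 6.5 + 8 + 1 = 19.5
(Check: W+ + W- = 45 should equal n(n+1)/2 = 45.)
Step 4: Test statistic W = min(W+, W-) = 19.5.
Step 5: Ties in |d|, so use the tie-corrected normal approximation.
        E[W] = n(n+1)/4 = 9*10/4 = 22.5.
        Tie groups: |d|=2 (t=2), |d|=5 (t=2); sum(t^3 - t) = 12.
        Var[W] = n(n+1)(2n+1)/24 - sum(t^3-t)/48 = 1710/24 - 12/48 = 71.
        z = (W - E[W]) / sqrt(Var[W]) = (19.5 - 22.5) / 8.4261 = -0.3560.
        Two-sided p = 2*Phi(z) = 0.721815.
Step 6: alpha = 0.05. fail to reject H0.

W+ = 25.5, W- = 19.5, W = min = 19.5, p = 0.721815, fail to reject H0.


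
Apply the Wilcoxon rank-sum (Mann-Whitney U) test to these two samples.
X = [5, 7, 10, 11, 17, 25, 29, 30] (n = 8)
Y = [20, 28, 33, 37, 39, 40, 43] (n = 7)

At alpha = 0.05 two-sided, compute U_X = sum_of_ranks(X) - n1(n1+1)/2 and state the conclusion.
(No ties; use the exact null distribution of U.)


Step 1: Combine and sort all 15 observations; assign midranks.
sorted (value, group): (5,X), (7,X), (10,X), (11,X), (17,X), (20,Y), (25,X), (28,Y), (29,X), (30,X), (33,Y), (37,Y), (39,Y), (40,Y), (43,Y)
ranks: 5->1, 7->2, 10->3, 11->4, 17->5, 20->6, 25->7, 28->8, 29->9, 30->10, 33->11, 37->12, 39->13, 40->14, 43->15
Step 2: Rank sum for X: R1 = 1 + 2 + 3 + 4 + 5 + 7 + 9 + 10 = 41.
Step 3: U_X = R1 - n1(n1+1)/2 = 41 - 8*9/2 = 41 - 36 = 5.
       U_Y = n1*n2 - U_X = 56 - 5 = 51.
Step 4: No ties, so the exact null distribution of U (based on enumerating the C(15,8) = 6435 equally likely rank assignments) gives the two-sided p-value.
Step 5: p-value = 0.005905; compare to alpha = 0.05. reject H0.

U_X = 5, p = 0.005905, reject H0 at alpha = 0.05.


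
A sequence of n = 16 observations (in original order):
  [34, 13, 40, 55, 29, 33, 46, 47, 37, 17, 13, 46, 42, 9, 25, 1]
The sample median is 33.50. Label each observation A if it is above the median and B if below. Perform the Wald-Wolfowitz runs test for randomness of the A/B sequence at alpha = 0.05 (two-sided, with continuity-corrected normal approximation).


Step 1: Compute median = 33.50; label A = above, B = below.
Labels in order: ABAABBAAABBAABBB  (n_A = 8, n_B = 8)
Step 2: Count runs R = 8.
Step 3: Under H0 (random ordering), E[R] = 2*n_A*n_B/(n_A+n_B) + 1 = 2*8*8/16 + 1 = 9.0000.
        Var[R] = 2*n_A*n_B*(2*n_A*n_B - n_A - n_B) / ((n_A+n_B)^2 * (n_A+n_B-1)) = 14336/3840 = 3.7333.
        SD[R] = 1.9322.
Step 4: Continuity-corrected z = (R + 0.5 - E[R]) / SD[R] = (8 + 0.5 - 9.0000) / 1.9322 = -0.2588.
Step 5: Two-sided p-value via normal approximation = 2*(1 - Phi(|z|)) = 0.795809.
Step 6: alpha = 0.05. fail to reject H0.

R = 8, z = -0.2588, p = 0.795809, fail to reject H0.


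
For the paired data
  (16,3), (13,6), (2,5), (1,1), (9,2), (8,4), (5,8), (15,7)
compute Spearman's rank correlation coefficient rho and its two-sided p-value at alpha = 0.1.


Step 1: Rank x and y separately (midranks; no ties here).
rank(x): 16->8, 13->6, 2->2, 1->1, 9->5, 8->4, 5->3, 15->7
rank(y): 3->3, 6->6, 5->5, 1->1, 2->2, 4->4, 8->8, 7->7
Step 2: d_i = R_x(i) - R_y(i); compute d_i^2.
  (8-3)^2=25, (6-6)^2=0, (2-5)^2=9, (1-1)^2=0, (5-2)^2=9, (4-4)^2=0, (3-8)^2=25, (7-7)^2=0
sum(d^2) = 68.
Step 3: rho = 1 - 6*68 / (8*(8^2 - 1)) = 1 - 408/504 = 0.190476.
Step 4: Under H0, t = rho * sqrt((n-2)/(1-rho^2)) = 0.4753 ~ t(6).
Step 5: Two-sided p-value from the t-distribution with 6 df = 0.651401.
Step 6: alpha = 0.1. fail to reject H0.

rho = 0.1905, p = 0.651401, fail to reject H0 at alpha = 0.1.


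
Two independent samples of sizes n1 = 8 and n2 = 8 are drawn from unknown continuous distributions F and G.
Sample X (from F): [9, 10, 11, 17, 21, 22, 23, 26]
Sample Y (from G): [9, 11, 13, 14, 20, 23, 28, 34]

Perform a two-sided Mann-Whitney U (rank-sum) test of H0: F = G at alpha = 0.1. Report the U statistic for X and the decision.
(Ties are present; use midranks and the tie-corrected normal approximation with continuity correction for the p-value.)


Step 1: Combine and sort all 16 observations; assign midranks.
sorted (value, group): (9,X), (9,Y), (10,X), (11,X), (11,Y), (13,Y), (14,Y), (17,X), (20,Y), (21,X), (22,X), (23,X), (23,Y), (26,X), (28,Y), (34,Y)
ranks: 9->1.5, 9->1.5, 10->3, 11->4.5, 11->4.5, 13->6, 14->7, 17->8, 20->9, 21->10, 22->11, 23->12.5, 23->12.5, 26->14, 28->15, 34->16
Step 2: Rank sum for X: R1 = 1.5 + 3 + 4.5 + 8 + 10 + 11 + 12.5 + 14 = 64.5.
Step 3: U_X = R1 - n1(n1+1)/2 = 64.5 - 8*9/2 = 64.5 - 36 = 28.5.
       U_Y = n1*n2 - U_X = 64 - 28.5 = 35.5.
Step 4: Ties are present, so use the tie-corrected normal approximation (with continuity correction) for the p-value.
Step 5: p-value = 0.752184; compare to alpha = 0.1. fail to reject H0.

U_X = 28.5, p = 0.752184, fail to reject H0 at alpha = 0.1.


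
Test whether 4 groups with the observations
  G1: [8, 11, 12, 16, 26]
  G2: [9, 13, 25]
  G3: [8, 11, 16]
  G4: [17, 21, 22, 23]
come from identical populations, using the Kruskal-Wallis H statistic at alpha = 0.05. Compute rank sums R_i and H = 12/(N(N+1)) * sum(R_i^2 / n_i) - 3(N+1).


Step 1: Combine all N = 15 observations and assign midranks.
sorted (value, group, rank): (8,G1,1.5), (8,G3,1.5), (9,G2,3), (11,G1,4.5), (11,G3,4.5), (12,G1,6), (13,G2,7), (16,G1,8.5), (16,G3,8.5), (17,G4,10), (21,G4,11), (22,G4,12), (23,G4,13), (25,G2,14), (26,G1,15)
Step 2: Sum ranks within each group.
R_1 = 35.5 (n_1 = 5)
R_2 = 24 (n_2 = 3)
R_3 = 14.5 (n_3 = 3)
R_4 = 46 (n_4 = 4)
Step 3: H = 12/(N(N+1)) * sum(R_i^2/n_i) - 3(N+1)
     = 12/(15*16) * (35.5^2/5 + 24^2/3 + 14.5^2/3 + 46^2/4) - 3*16
     = 0.050000 * 1043.13 - 48
     = 4.156667.
Step 4: Ties present; correction factor C = 1 - 18/(15^3 - 15) = 0.994643. Corrected H = 4.156667 / 0.994643 = 4.179054.
Step 5: Under H0, H ~ chi^2(3); p-value = 0.242767.
Step 6: alpha = 0.05. fail to reject H0.

H = 4.1791, df = 3, p = 0.242767, fail to reject H0.


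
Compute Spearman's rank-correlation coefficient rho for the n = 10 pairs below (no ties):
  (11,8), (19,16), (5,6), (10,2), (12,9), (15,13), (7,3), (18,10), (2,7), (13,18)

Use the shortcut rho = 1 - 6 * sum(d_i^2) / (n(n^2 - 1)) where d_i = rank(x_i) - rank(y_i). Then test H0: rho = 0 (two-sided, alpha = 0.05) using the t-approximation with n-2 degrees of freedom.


Step 1: Rank x and y separately (midranks; no ties here).
rank(x): 11->5, 19->10, 5->2, 10->4, 12->6, 15->8, 7->3, 18->9, 2->1, 13->7
rank(y): 8->5, 16->9, 6->3, 2->1, 9->6, 13->8, 3->2, 10->7, 7->4, 18->10
Step 2: d_i = R_x(i) - R_y(i); compute d_i^2.
  (5-5)^2=0, (10-9)^2=1, (2-3)^2=1, (4-1)^2=9, (6-6)^2=0, (8-8)^2=0, (3-2)^2=1, (9-7)^2=4, (1-4)^2=9, (7-10)^2=9
sum(d^2) = 34.
Step 3: rho = 1 - 6*34 / (10*(10^2 - 1)) = 1 - 204/990 = 0.793939.
Step 4: Under H0, t = rho * sqrt((n-2)/(1-rho^2)) = 3.6934 ~ t(8).
Step 5: Two-sided p-value from the t-distribution with 8 df = 0.006100.
Step 6: alpha = 0.05. reject H0.

rho = 0.7939, p = 0.006100, reject H0 at alpha = 0.05.


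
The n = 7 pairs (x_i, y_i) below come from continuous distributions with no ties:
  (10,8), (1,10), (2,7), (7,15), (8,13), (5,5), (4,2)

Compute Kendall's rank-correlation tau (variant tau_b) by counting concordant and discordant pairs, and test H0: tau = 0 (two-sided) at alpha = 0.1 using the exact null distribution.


Step 1: Enumerate the 21 unordered pairs (i,j) with i<j and classify each by sign(x_j-x_i) * sign(y_j-y_i).
  (1,2):dx=-9,dy=+2->D; (1,3):dx=-8,dy=-1->C; (1,4):dx=-3,dy=+7->D; (1,5):dx=-2,dy=+5->D
  (1,6):dx=-5,dy=-3->C; (1,7):dx=-6,dy=-6->C; (2,3):dx=+1,dy=-3->D; (2,4):dx=+6,dy=+5->C
  (2,5):dx=+7,dy=+3->C; (2,6):dx=+4,dy=-5->D; (2,7):dx=+3,dy=-8->D; (3,4):dx=+5,dy=+8->C
  (3,5):dx=+6,dy=+6->C; (3,6):dx=+3,dy=-2->D; (3,7):dx=+2,dy=-5->D; (4,5):dx=+1,dy=-2->D
  (4,6):dx=-2,dy=-10->C; (4,7):dx=-3,dy=-13->C; (5,6):dx=-3,dy=-8->C; (5,7):dx=-4,dy=-11->C
  (6,7):dx=-1,dy=-3->C
Step 2: C = 12, D = 9, total pairs = 21.
Step 3: tau = (C - D)/(n(n-1)/2) = (12 - 9)/21 = 0.142857.
Step 4: Exact two-sided p-value (enumerate n! = 5040 permutations of y under H0): p = 0.772619.
Step 5: alpha = 0.1. fail to reject H0.

tau_b = 0.1429 (C=12, D=9), p = 0.772619, fail to reject H0.


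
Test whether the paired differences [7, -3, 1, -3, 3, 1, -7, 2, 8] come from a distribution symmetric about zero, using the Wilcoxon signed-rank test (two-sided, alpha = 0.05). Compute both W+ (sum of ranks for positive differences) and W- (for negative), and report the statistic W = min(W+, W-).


Step 1: Drop any zero differences (none here) and take |d_i|.
|d| = [7, 3, 1, 3, 3, 1, 7, 2, 8]
Step 2: Midrank |d_i| (ties get averaged ranks).
ranks: |7|->7.5, |3|->5, |1|->1.5, |3|->5, |3|->5, |1|->1.5, |7|->7.5, |2|->3, |8|->9
Step 3: Attach original signs; sum ranks with positive sign and with negative sign.
W+ = 7.5 + 1.5 + 5 + 1.5 + 3 + 9 = 27.5
W- = 5 + 5 + 7.5 = 17.5
(Check: W+ + W- = 45 should equal n(n+1)/2 = 45.)
Step 4: Test statistic W = min(W+, W-) = 17.5.
Step 5: Ties in |d|, so use the tie-corrected normal approximation.
        E[W] = n(n+1)/4 = 9*10/4 = 22.5.
        Tie groups: |d|=1 (t=2), |d|=3 (t=3), |d|=7 (t=2); sum(t^3 - t) = 36.
        Var[W] = n(n+1)(2n+1)/24 - sum(t^3-t)/48 = 1710/24 - 36/48 = 70.5.
        z = (W - E[W]) / sqrt(Var[W]) = (17.5 - 22.5) / 8.3964 = -0.5955.
        Two-sided p = 2*Phi(z) = 0.551515.
Step 6: alpha = 0.05. fail to reject H0.

W+ = 27.5, W- = 17.5, W = min = 17.5, p = 0.551515, fail to reject H0.


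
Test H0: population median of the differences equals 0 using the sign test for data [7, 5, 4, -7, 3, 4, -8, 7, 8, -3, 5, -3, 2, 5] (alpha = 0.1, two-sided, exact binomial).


Step 1: Discard zero differences. Original n = 14; n_eff = number of nonzero differences = 14.
Nonzero differences (with sign): +7, +5, +4, -7, +3, +4, -8, +7, +8, -3, +5, -3, +2, +5
Step 2: Count signs: positive = 10, negative = 4.
Step 3: Under H0: P(positive) = 0.5, so the number of positives S ~ Bin(14, 0.5).
Step 4: Two-sided exact p-value = sum of Bin(14,0.5) probabilities at or below the observed probability = 0.179565.
Step 5: alpha = 0.1. fail to reject H0.

n_eff = 14, pos = 10, neg = 4, p = 0.179565, fail to reject H0.


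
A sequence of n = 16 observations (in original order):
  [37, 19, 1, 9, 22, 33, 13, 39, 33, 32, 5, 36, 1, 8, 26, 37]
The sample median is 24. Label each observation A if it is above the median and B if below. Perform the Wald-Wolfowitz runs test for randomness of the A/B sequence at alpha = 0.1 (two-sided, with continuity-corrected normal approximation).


Step 1: Compute median = 24; label A = above, B = below.
Labels in order: ABBBBABAAABABBAA  (n_A = 8, n_B = 8)
Step 2: Count runs R = 9.
Step 3: Under H0 (random ordering), E[R] = 2*n_A*n_B/(n_A+n_B) + 1 = 2*8*8/16 + 1 = 9.0000.
        Var[R] = 2*n_A*n_B*(2*n_A*n_B - n_A - n_B) / ((n_A+n_B)^2 * (n_A+n_B-1)) = 14336/3840 = 3.7333.
        SD[R] = 1.9322.
Step 4: R = E[R], so z = 0 with no continuity correction.
Step 5: Two-sided p-value via normal approximation = 2*(1 - Phi(|z|)) = 1.000000.
Step 6: alpha = 0.1. fail to reject H0.

R = 9, z = 0.0000, p = 1.000000, fail to reject H0.


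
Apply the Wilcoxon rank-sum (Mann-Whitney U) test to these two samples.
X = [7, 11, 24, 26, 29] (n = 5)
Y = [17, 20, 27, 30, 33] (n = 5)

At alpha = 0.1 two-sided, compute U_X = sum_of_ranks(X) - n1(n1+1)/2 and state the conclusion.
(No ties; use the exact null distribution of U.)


Step 1: Combine and sort all 10 observations; assign midranks.
sorted (value, group): (7,X), (11,X), (17,Y), (20,Y), (24,X), (26,X), (27,Y), (29,X), (30,Y), (33,Y)
ranks: 7->1, 11->2, 17->3, 20->4, 24->5, 26->6, 27->7, 29->8, 30->9, 33->10
Step 2: Rank sum for X: R1 = 1 + 2 + 5 + 6 + 8 = 22.
Step 3: U_X = R1 - n1(n1+1)/2 = 22 - 5*6/2 = 22 - 15 = 7.
       U_Y = n1*n2 - U_X = 25 - 7 = 18.
Step 4: No ties, so the exact null distribution of U (based on enumerating the C(10,5) = 252 equally likely rank assignments) gives the two-sided p-value.
Step 5: p-value = 0.309524; compare to alpha = 0.1. fail to reject H0.

U_X = 7, p = 0.309524, fail to reject H0 at alpha = 0.1.


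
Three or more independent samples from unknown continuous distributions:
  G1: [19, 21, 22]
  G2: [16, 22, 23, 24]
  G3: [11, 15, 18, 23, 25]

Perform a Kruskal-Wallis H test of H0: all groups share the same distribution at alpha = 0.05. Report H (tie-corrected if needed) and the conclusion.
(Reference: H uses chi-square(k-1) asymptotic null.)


Step 1: Combine all N = 12 observations and assign midranks.
sorted (value, group, rank): (11,G3,1), (15,G3,2), (16,G2,3), (18,G3,4), (19,G1,5), (21,G1,6), (22,G1,7.5), (22,G2,7.5), (23,G2,9.5), (23,G3,9.5), (24,G2,11), (25,G3,12)
Step 2: Sum ranks within each group.
R_1 = 18.5 (n_1 = 3)
R_2 = 31 (n_2 = 4)
R_3 = 28.5 (n_3 = 5)
Step 3: H = 12/(N(N+1)) * sum(R_i^2/n_i) - 3(N+1)
     = 12/(12*13) * (18.5^2/3 + 31^2/4 + 28.5^2/5) - 3*13
     = 0.076923 * 516.783 - 39
     = 0.752564.
Step 4: Ties present; correction factor C = 1 - 12/(12^3 - 12) = 0.993007. Corrected H = 0.752564 / 0.993007 = 0.757864.
Step 5: Under H0, H ~ chi^2(2); p-value = 0.684592.
Step 6: alpha = 0.05. fail to reject H0.

H = 0.7579, df = 2, p = 0.684592, fail to reject H0.


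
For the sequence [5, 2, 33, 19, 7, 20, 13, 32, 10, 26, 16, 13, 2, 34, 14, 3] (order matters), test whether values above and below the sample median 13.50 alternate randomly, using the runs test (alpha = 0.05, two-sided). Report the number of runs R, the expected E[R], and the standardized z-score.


Step 1: Compute median = 13.50; label A = above, B = below.
Labels in order: BBAABABABAABBAAB  (n_A = 8, n_B = 8)
Step 2: Count runs R = 11.
Step 3: Under H0 (random ordering), E[R] = 2*n_A*n_B/(n_A+n_B) + 1 = 2*8*8/16 + 1 = 9.0000.
        Var[R] = 2*n_A*n_B*(2*n_A*n_B - n_A - n_B) / ((n_A+n_B)^2 * (n_A+n_B-1)) = 14336/3840 = 3.7333.
        SD[R] = 1.9322.
Step 4: Continuity-corrected z = (R - 0.5 - E[R]) / SD[R] = (11 - 0.5 - 9.0000) / 1.9322 = 0.7763.
Step 5: Two-sided p-value via normal approximation = 2*(1 - Phi(|z|)) = 0.437558.
Step 6: alpha = 0.05. fail to reject H0.

R = 11, z = 0.7763, p = 0.437558, fail to reject H0.


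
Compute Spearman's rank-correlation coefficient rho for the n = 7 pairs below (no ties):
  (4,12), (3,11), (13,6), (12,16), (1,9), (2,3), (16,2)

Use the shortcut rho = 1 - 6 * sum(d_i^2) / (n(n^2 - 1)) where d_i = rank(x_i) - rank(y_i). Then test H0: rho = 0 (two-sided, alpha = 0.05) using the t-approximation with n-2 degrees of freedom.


Step 1: Rank x and y separately (midranks; no ties here).
rank(x): 4->4, 3->3, 13->6, 12->5, 1->1, 2->2, 16->7
rank(y): 12->6, 11->5, 6->3, 16->7, 9->4, 3->2, 2->1
Step 2: d_i = R_x(i) - R_y(i); compute d_i^2.
  (4-6)^2=4, (3-5)^2=4, (6-3)^2=9, (5-7)^2=4, (1-4)^2=9, (2-2)^2=0, (7-1)^2=36
sum(d^2) = 66.
Step 3: rho = 1 - 6*66 / (7*(7^2 - 1)) = 1 - 396/336 = -0.178571.
Step 4: Under H0, t = rho * sqrt((n-2)/(1-rho^2)) = -0.4058 ~ t(5).
Step 5: Two-sided p-value from the t-distribution with 5 df = 0.701658.
Step 6: alpha = 0.05. fail to reject H0.

rho = -0.1786, p = 0.701658, fail to reject H0 at alpha = 0.05.


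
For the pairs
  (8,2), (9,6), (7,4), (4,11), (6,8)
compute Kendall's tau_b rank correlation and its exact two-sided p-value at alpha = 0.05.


Step 1: Enumerate the 10 unordered pairs (i,j) with i<j and classify each by sign(x_j-x_i) * sign(y_j-y_i).
  (1,2):dx=+1,dy=+4->C; (1,3):dx=-1,dy=+2->D; (1,4):dx=-4,dy=+9->D; (1,5):dx=-2,dy=+6->D
  (2,3):dx=-2,dy=-2->C; (2,4):dx=-5,dy=+5->D; (2,5):dx=-3,dy=+2->D; (3,4):dx=-3,dy=+7->D
  (3,5):dx=-1,dy=+4->D; (4,5):dx=+2,dy=-3->D
Step 2: C = 2, D = 8, total pairs = 10.
Step 3: tau = (C - D)/(n(n-1)/2) = (2 - 8)/10 = -0.600000.
Step 4: Exact two-sided p-value (enumerate n! = 120 permutations of y under H0): p = 0.233333.
Step 5: alpha = 0.05. fail to reject H0.

tau_b = -0.6000 (C=2, D=8), p = 0.233333, fail to reject H0.


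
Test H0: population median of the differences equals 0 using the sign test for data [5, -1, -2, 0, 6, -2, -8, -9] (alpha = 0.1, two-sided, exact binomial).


Step 1: Discard zero differences. Original n = 8; n_eff = number of nonzero differences = 7.
Nonzero differences (with sign): +5, -1, -2, +6, -2, -8, -9
Step 2: Count signs: positive = 2, negative = 5.
Step 3: Under H0: P(positive) = 0.5, so the number of positives S ~ Bin(7, 0.5).
Step 4: Two-sided exact p-value = sum of Bin(7,0.5) probabilities at or below the observed probability = 0.453125.
Step 5: alpha = 0.1. fail to reject H0.

n_eff = 7, pos = 2, neg = 5, p = 0.453125, fail to reject H0.


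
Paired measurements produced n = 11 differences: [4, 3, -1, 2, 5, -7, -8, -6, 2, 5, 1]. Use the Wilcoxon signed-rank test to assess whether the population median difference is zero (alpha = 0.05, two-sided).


Step 1: Drop any zero differences (none here) and take |d_i|.
|d| = [4, 3, 1, 2, 5, 7, 8, 6, 2, 5, 1]
Step 2: Midrank |d_i| (ties get averaged ranks).
ranks: |4|->6, |3|->5, |1|->1.5, |2|->3.5, |5|->7.5, |7|->10, |8|->11, |6|->9, |2|->3.5, |5|->7.5, |1|->1.5
Step 3: Attach original signs; sum ranks with positive sign and with negative sign.
W+ = 6 + 5 + 3.5 + 7.5 + 3.5 + 7.5 + 1.5 = 34.5
W- = 1.5 + 10 + 11 + 9 = 31.5
(Check: W+ + W- = 66 should equal n(n+1)/2 = 66.)
Step 4: Test statistic W = min(W+, W-) = 31.5.
Step 5: Ties in |d|, so use the tie-corrected normal approximation.
        E[W] = n(n+1)/4 = 11*12/4 = 33.
        Tie groups: |d|=1 (t=2), |d|=2 (t=2), |d|=5 (t=2); sum(t^3 - t) = 18.
        Var[W] = n(n+1)(2n+1)/24 - sum(t^3-t)/48 = 3036/24 - 18/48 = 126.125.
        z = (W - E[W]) / sqrt(Var[W]) = (31.5 - 33) / 11.2305 = -0.1336.
        Two-sided p = 2*Phi(z) = 0.893747.
Step 6: alpha = 0.05. fail to reject H0.

W+ = 34.5, W- = 31.5, W = min = 31.5, p = 0.893747, fail to reject H0.


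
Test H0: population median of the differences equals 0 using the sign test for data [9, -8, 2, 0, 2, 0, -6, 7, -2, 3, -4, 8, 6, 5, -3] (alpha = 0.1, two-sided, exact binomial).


Step 1: Discard zero differences. Original n = 15; n_eff = number of nonzero differences = 13.
Nonzero differences (with sign): +9, -8, +2, +2, -6, +7, -2, +3, -4, +8, +6, +5, -3
Step 2: Count signs: positive = 8, negative = 5.
Step 3: Under H0: P(positive) = 0.5, so the number of positives S ~ Bin(13, 0.5).
Step 4: Two-sided exact p-value = sum of Bin(13,0.5) probabilities at or below the observed probability = 0.581055.
Step 5: alpha = 0.1. fail to reject H0.

n_eff = 13, pos = 8, neg = 5, p = 0.581055, fail to reject H0.


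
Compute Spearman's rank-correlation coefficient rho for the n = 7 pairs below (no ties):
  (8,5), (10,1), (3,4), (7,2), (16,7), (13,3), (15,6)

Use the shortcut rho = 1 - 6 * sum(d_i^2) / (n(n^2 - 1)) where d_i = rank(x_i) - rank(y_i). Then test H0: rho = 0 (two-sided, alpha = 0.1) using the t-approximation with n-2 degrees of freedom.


Step 1: Rank x and y separately (midranks; no ties here).
rank(x): 8->3, 10->4, 3->1, 7->2, 16->7, 13->5, 15->6
rank(y): 5->5, 1->1, 4->4, 2->2, 7->7, 3->3, 6->6
Step 2: d_i = R_x(i) - R_y(i); compute d_i^2.
  (3-5)^2=4, (4-1)^2=9, (1-4)^2=9, (2-2)^2=0, (7-7)^2=0, (5-3)^2=4, (6-6)^2=0
sum(d^2) = 26.
Step 3: rho = 1 - 6*26 / (7*(7^2 - 1)) = 1 - 156/336 = 0.535714.
Step 4: Under H0, t = rho * sqrt((n-2)/(1-rho^2)) = 1.4186 ~ t(5).
Step 5: Two-sided p-value from the t-distribution with 5 df = 0.215217.
Step 6: alpha = 0.1. fail to reject H0.

rho = 0.5357, p = 0.215217, fail to reject H0 at alpha = 0.1.


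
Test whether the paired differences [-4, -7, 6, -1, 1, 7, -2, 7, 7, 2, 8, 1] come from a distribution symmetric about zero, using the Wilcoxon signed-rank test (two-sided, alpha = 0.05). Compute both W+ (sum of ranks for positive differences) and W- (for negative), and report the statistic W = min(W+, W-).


Step 1: Drop any zero differences (none here) and take |d_i|.
|d| = [4, 7, 6, 1, 1, 7, 2, 7, 7, 2, 8, 1]
Step 2: Midrank |d_i| (ties get averaged ranks).
ranks: |4|->6, |7|->9.5, |6|->7, |1|->2, |1|->2, |7|->9.5, |2|->4.5, |7|->9.5, |7|->9.5, |2|->4.5, |8|->12, |1|->2
Step 3: Attach original signs; sum ranks with positive sign and with negative sign.
W+ = 7 + 2 + 9.5 + 9.5 + 9.5 + 4.5 + 12 + 2 = 56
W- = 6 + 9.5 + 2 + 4.5 = 22
(Check: W+ + W- = 78 should equal n(n+1)/2 = 78.)
Step 4: Test statistic W = min(W+, W-) = 22.
Step 5: Ties in |d|, so use the tie-corrected normal approximation.
        E[W] = n(n+1)/4 = 12*13/4 = 39.
        Tie groups: |d|=1 (t=3), |d|=2 (t=2), |d|=7 (t=4); sum(t^3 - t) = 90.
        Var[W] = n(n+1)(2n+1)/24 - sum(t^3-t)/48 = 3900/24 - 90/48 = 160.625.
        z = (W - E[W]) / sqrt(Var[W]) = (22 - 39) / 12.6738 = -1.3414.
        Two-sided p = 2*Phi(z) = 0.179807.
Step 6: alpha = 0.05. fail to reject H0.

W+ = 56, W- = 22, W = min = 22, p = 0.179807, fail to reject H0.


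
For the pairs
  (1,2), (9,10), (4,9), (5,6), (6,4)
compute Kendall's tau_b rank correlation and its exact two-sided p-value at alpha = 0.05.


Step 1: Enumerate the 10 unordered pairs (i,j) with i<j and classify each by sign(x_j-x_i) * sign(y_j-y_i).
  (1,2):dx=+8,dy=+8->C; (1,3):dx=+3,dy=+7->C; (1,4):dx=+4,dy=+4->C; (1,5):dx=+5,dy=+2->C
  (2,3):dx=-5,dy=-1->C; (2,4):dx=-4,dy=-4->C; (2,5):dx=-3,dy=-6->C; (3,4):dx=+1,dy=-3->D
  (3,5):dx=+2,dy=-5->D; (4,5):dx=+1,dy=-2->D
Step 2: C = 7, D = 3, total pairs = 10.
Step 3: tau = (C - D)/(n(n-1)/2) = (7 - 3)/10 = 0.400000.
Step 4: Exact two-sided p-value (enumerate n! = 120 permutations of y under H0): p = 0.483333.
Step 5: alpha = 0.05. fail to reject H0.

tau_b = 0.4000 (C=7, D=3), p = 0.483333, fail to reject H0.


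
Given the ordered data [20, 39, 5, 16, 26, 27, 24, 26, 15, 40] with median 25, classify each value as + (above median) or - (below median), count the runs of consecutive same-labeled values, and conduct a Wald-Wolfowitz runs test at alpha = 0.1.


Step 1: Compute median = 25; label A = above, B = below.
Labels in order: BABBAABABA  (n_A = 5, n_B = 5)
Step 2: Count runs R = 8.
Step 3: Under H0 (random ordering), E[R] = 2*n_A*n_B/(n_A+n_B) + 1 = 2*5*5/10 + 1 = 6.0000.
        Var[R] = 2*n_A*n_B*(2*n_A*n_B - n_A - n_B) / ((n_A+n_B)^2 * (n_A+n_B-1)) = 2000/900 = 2.2222.
        SD[R] = 1.4907.
Step 4: Continuity-corrected z = (R - 0.5 - E[R]) / SD[R] = (8 - 0.5 - 6.0000) / 1.4907 = 1.0062.
Step 5: Two-sided p-value via normal approximation = 2*(1 - Phi(|z|)) = 0.314305.
Step 6: alpha = 0.1. fail to reject H0.

R = 8, z = 1.0062, p = 0.314305, fail to reject H0.


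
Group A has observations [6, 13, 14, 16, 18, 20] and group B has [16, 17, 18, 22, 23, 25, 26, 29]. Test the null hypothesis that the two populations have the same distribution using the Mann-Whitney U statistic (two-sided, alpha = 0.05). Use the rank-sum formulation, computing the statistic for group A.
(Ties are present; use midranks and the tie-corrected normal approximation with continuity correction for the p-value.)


Step 1: Combine and sort all 14 observations; assign midranks.
sorted (value, group): (6,X), (13,X), (14,X), (16,X), (16,Y), (17,Y), (18,X), (18,Y), (20,X), (22,Y), (23,Y), (25,Y), (26,Y), (29,Y)
ranks: 6->1, 13->2, 14->3, 16->4.5, 16->4.5, 17->6, 18->7.5, 18->7.5, 20->9, 22->10, 23->11, 25->12, 26->13, 29->14
Step 2: Rank sum for X: R1 = 1 + 2 + 3 + 4.5 + 7.5 + 9 = 27.
Step 3: U_X = R1 - n1(n1+1)/2 = 27 - 6*7/2 = 27 - 21 = 6.
       U_Y = n1*n2 - U_X = 48 - 6 = 42.
Step 4: Ties are present, so use the tie-corrected normal approximation (with continuity correction) for the p-value.
Step 5: p-value = 0.023560; compare to alpha = 0.05. reject H0.

U_X = 6, p = 0.023560, reject H0 at alpha = 0.05.


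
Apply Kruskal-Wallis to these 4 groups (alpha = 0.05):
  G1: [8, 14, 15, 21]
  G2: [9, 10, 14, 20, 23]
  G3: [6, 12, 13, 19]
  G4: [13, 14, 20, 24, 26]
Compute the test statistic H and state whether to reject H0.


Step 1: Combine all N = 18 observations and assign midranks.
sorted (value, group, rank): (6,G3,1), (8,G1,2), (9,G2,3), (10,G2,4), (12,G3,5), (13,G3,6.5), (13,G4,6.5), (14,G1,9), (14,G2,9), (14,G4,9), (15,G1,11), (19,G3,12), (20,G2,13.5), (20,G4,13.5), (21,G1,15), (23,G2,16), (24,G4,17), (26,G4,18)
Step 2: Sum ranks within each group.
R_1 = 37 (n_1 = 4)
R_2 = 45.5 (n_2 = 5)
R_3 = 24.5 (n_3 = 4)
R_4 = 64 (n_4 = 5)
Step 3: H = 12/(N(N+1)) * sum(R_i^2/n_i) - 3(N+1)
     = 12/(18*19) * (37^2/4 + 45.5^2/5 + 24.5^2/4 + 64^2/5) - 3*19
     = 0.035088 * 1725.56 - 57
     = 3.546053.
Step 4: Ties present; correction factor C = 1 - 36/(18^3 - 18) = 0.993808. Corrected H = 3.546053 / 0.993808 = 3.568146.
Step 5: Under H0, H ~ chi^2(3); p-value = 0.312031.
Step 6: alpha = 0.05. fail to reject H0.

H = 3.5681, df = 3, p = 0.312031, fail to reject H0.


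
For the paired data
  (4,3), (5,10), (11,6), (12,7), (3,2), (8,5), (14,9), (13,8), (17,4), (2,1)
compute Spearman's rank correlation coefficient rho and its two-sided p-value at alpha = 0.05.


Step 1: Rank x and y separately (midranks; no ties here).
rank(x): 4->3, 5->4, 11->6, 12->7, 3->2, 8->5, 14->9, 13->8, 17->10, 2->1
rank(y): 3->3, 10->10, 6->6, 7->7, 2->2, 5->5, 9->9, 8->8, 4->4, 1->1
Step 2: d_i = R_x(i) - R_y(i); compute d_i^2.
  (3-3)^2=0, (4-10)^2=36, (6-6)^2=0, (7-7)^2=0, (2-2)^2=0, (5-5)^2=0, (9-9)^2=0, (8-8)^2=0, (10-4)^2=36, (1-1)^2=0
sum(d^2) = 72.
Step 3: rho = 1 - 6*72 / (10*(10^2 - 1)) = 1 - 432/990 = 0.563636.
Step 4: Under H0, t = rho * sqrt((n-2)/(1-rho^2)) = 1.9300 ~ t(8).
Step 5: Two-sided p-value from the t-distribution with 8 df = 0.089724.
Step 6: alpha = 0.05. fail to reject H0.

rho = 0.5636, p = 0.089724, fail to reject H0 at alpha = 0.05.


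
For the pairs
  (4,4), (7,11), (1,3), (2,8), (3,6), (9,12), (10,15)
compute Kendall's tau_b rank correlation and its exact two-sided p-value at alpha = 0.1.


Step 1: Enumerate the 21 unordered pairs (i,j) with i<j and classify each by sign(x_j-x_i) * sign(y_j-y_i).
  (1,2):dx=+3,dy=+7->C; (1,3):dx=-3,dy=-1->C; (1,4):dx=-2,dy=+4->D; (1,5):dx=-1,dy=+2->D
  (1,6):dx=+5,dy=+8->C; (1,7):dx=+6,dy=+11->C; (2,3):dx=-6,dy=-8->C; (2,4):dx=-5,dy=-3->C
  (2,5):dx=-4,dy=-5->C; (2,6):dx=+2,dy=+1->C; (2,7):dx=+3,dy=+4->C; (3,4):dx=+1,dy=+5->C
  (3,5):dx=+2,dy=+3->C; (3,6):dx=+8,dy=+9->C; (3,7):dx=+9,dy=+12->C; (4,5):dx=+1,dy=-2->D
  (4,6):dx=+7,dy=+4->C; (4,7):dx=+8,dy=+7->C; (5,6):dx=+6,dy=+6->C; (5,7):dx=+7,dy=+9->C
  (6,7):dx=+1,dy=+3->C
Step 2: C = 18, D = 3, total pairs = 21.
Step 3: tau = (C - D)/(n(n-1)/2) = (18 - 3)/21 = 0.714286.
Step 4: Exact two-sided p-value (enumerate n! = 5040 permutations of y under H0): p = 0.030159.
Step 5: alpha = 0.1. reject H0.

tau_b = 0.7143 (C=18, D=3), p = 0.030159, reject H0.


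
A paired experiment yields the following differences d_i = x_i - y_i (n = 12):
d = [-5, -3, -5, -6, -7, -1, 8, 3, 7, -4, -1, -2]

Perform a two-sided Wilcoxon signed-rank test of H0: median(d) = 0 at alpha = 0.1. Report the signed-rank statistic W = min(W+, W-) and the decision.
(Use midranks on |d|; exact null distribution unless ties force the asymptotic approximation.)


Step 1: Drop any zero differences (none here) and take |d_i|.
|d| = [5, 3, 5, 6, 7, 1, 8, 3, 7, 4, 1, 2]
Step 2: Midrank |d_i| (ties get averaged ranks).
ranks: |5|->7.5, |3|->4.5, |5|->7.5, |6|->9, |7|->10.5, |1|->1.5, |8|->12, |3|->4.5, |7|->10.5, |4|->6, |1|->1.5, |2|->3
Step 3: Attach original signs; sum ranks with positive sign and with negative sign.
W+ = 12 + 4.5 + 10.5 = 27
W- = 7.5 + 4.5 + 7.5 + 9 + 10.5 + 1.5 + 6 + 1.5 + 3 = 51
(Check: W+ + W- = 78 should equal n(n+1)/2 = 78.)
Step 4: Test statistic W = min(W+, W-) = 27.
Step 5: Ties in |d|, so use the tie-corrected normal approximation.
        E[W] = n(n+1)/4 = 12*13/4 = 39.
        Tie groups: |d|=1 (t=2), |d|=3 (t=2), |d|=5 (t=2), |d|=7 (t=2); sum(t^3 - t) = 24.
        Var[W] = n(n+1)(2n+1)/24 - sum(t^3-t)/48 = 3900/24 - 24/48 = 162.
        z = (W - E[W]) / sqrt(Var[W]) = (27 - 39) / 12.7279 = -0.9428.
        Two-sided p = 2*Phi(z) = 0.345779.
Step 6: alpha = 0.1. fail to reject H0.

W+ = 27, W- = 51, W = min = 27, p = 0.345779, fail to reject H0.


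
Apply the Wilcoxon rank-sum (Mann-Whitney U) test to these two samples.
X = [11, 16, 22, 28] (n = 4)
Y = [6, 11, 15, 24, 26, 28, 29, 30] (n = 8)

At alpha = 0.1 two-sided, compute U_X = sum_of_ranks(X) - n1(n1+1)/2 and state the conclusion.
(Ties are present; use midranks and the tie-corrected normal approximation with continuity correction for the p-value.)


Step 1: Combine and sort all 12 observations; assign midranks.
sorted (value, group): (6,Y), (11,X), (11,Y), (15,Y), (16,X), (22,X), (24,Y), (26,Y), (28,X), (28,Y), (29,Y), (30,Y)
ranks: 6->1, 11->2.5, 11->2.5, 15->4, 16->5, 22->6, 24->7, 26->8, 28->9.5, 28->9.5, 29->11, 30->12
Step 2: Rank sum for X: R1 = 2.5 + 5 + 6 + 9.5 = 23.
Step 3: U_X = R1 - n1(n1+1)/2 = 23 - 4*5/2 = 23 - 10 = 13.
       U_Y = n1*n2 - U_X = 32 - 13 = 19.
Step 4: Ties are present, so use the tie-corrected normal approximation (with continuity correction) for the p-value.
Step 5: p-value = 0.670038; compare to alpha = 0.1. fail to reject H0.

U_X = 13, p = 0.670038, fail to reject H0 at alpha = 0.1.


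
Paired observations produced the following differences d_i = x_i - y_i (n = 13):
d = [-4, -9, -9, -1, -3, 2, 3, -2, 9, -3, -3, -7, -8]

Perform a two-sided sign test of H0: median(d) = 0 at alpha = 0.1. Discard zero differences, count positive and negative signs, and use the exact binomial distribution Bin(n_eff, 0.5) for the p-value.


Step 1: Discard zero differences. Original n = 13; n_eff = number of nonzero differences = 13.
Nonzero differences (with sign): -4, -9, -9, -1, -3, +2, +3, -2, +9, -3, -3, -7, -8
Step 2: Count signs: positive = 3, negative = 10.
Step 3: Under H0: P(positive) = 0.5, so the number of positives S ~ Bin(13, 0.5).
Step 4: Two-sided exact p-value = sum of Bin(13,0.5) probabilities at or below the observed probability = 0.092285.
Step 5: alpha = 0.1. reject H0.

n_eff = 13, pos = 3, neg = 10, p = 0.092285, reject H0.


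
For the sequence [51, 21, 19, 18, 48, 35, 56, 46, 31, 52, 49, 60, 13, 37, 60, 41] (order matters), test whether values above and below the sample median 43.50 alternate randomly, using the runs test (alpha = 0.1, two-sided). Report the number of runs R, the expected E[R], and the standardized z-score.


Step 1: Compute median = 43.50; label A = above, B = below.
Labels in order: ABBBABAABAAABBAB  (n_A = 8, n_B = 8)
Step 2: Count runs R = 10.
Step 3: Under H0 (random ordering), E[R] = 2*n_A*n_B/(n_A+n_B) + 1 = 2*8*8/16 + 1 = 9.0000.
        Var[R] = 2*n_A*n_B*(2*n_A*n_B - n_A - n_B) / ((n_A+n_B)^2 * (n_A+n_B-1)) = 14336/3840 = 3.7333.
        SD[R] = 1.9322.
Step 4: Continuity-corrected z = (R - 0.5 - E[R]) / SD[R] = (10 - 0.5 - 9.0000) / 1.9322 = 0.2588.
Step 5: Two-sided p-value via normal approximation = 2*(1 - Phi(|z|)) = 0.795809.
Step 6: alpha = 0.1. fail to reject H0.

R = 10, z = 0.2588, p = 0.795809, fail to reject H0.


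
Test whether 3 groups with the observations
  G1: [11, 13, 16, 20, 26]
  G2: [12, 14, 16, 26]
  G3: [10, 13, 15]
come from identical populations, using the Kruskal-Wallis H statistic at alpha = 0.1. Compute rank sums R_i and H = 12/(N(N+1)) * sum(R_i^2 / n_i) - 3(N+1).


Step 1: Combine all N = 12 observations and assign midranks.
sorted (value, group, rank): (10,G3,1), (11,G1,2), (12,G2,3), (13,G1,4.5), (13,G3,4.5), (14,G2,6), (15,G3,7), (16,G1,8.5), (16,G2,8.5), (20,G1,10), (26,G1,11.5), (26,G2,11.5)
Step 2: Sum ranks within each group.
R_1 = 36.5 (n_1 = 5)
R_2 = 29 (n_2 = 4)
R_3 = 12.5 (n_3 = 3)
Step 3: H = 12/(N(N+1)) * sum(R_i^2/n_i) - 3(N+1)
     = 12/(12*13) * (36.5^2/5 + 29^2/4 + 12.5^2/3) - 3*13
     = 0.076923 * 528.783 - 39
     = 1.675641.
Step 4: Ties present; correction factor C = 1 - 18/(12^3 - 12) = 0.989510. Corrected H = 1.675641 / 0.989510 = 1.693404.
Step 5: Under H0, H ~ chi^2(2); p-value = 0.428827.
Step 6: alpha = 0.1. fail to reject H0.

H = 1.6934, df = 2, p = 0.428827, fail to reject H0.


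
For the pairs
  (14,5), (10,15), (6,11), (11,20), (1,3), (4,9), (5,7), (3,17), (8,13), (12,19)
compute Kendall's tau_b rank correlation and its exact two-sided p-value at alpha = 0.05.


Step 1: Enumerate the 45 unordered pairs (i,j) with i<j and classify each by sign(x_j-x_i) * sign(y_j-y_i).
  (1,2):dx=-4,dy=+10->D; (1,3):dx=-8,dy=+6->D; (1,4):dx=-3,dy=+15->D; (1,5):dx=-13,dy=-2->C
  (1,6):dx=-10,dy=+4->D; (1,7):dx=-9,dy=+2->D; (1,8):dx=-11,dy=+12->D; (1,9):dx=-6,dy=+8->D
  (1,10):dx=-2,dy=+14->D; (2,3):dx=-4,dy=-4->C; (2,4):dx=+1,dy=+5->C; (2,5):dx=-9,dy=-12->C
  (2,6):dx=-6,dy=-6->C; (2,7):dx=-5,dy=-8->C; (2,8):dx=-7,dy=+2->D; (2,9):dx=-2,dy=-2->C
  (2,10):dx=+2,dy=+4->C; (3,4):dx=+5,dy=+9->C; (3,5):dx=-5,dy=-8->C; (3,6):dx=-2,dy=-2->C
  (3,7):dx=-1,dy=-4->C; (3,8):dx=-3,dy=+6->D; (3,9):dx=+2,dy=+2->C; (3,10):dx=+6,dy=+8->C
  (4,5):dx=-10,dy=-17->C; (4,6):dx=-7,dy=-11->C; (4,7):dx=-6,dy=-13->C; (4,8):dx=-8,dy=-3->C
  (4,9):dx=-3,dy=-7->C; (4,10):dx=+1,dy=-1->D; (5,6):dx=+3,dy=+6->C; (5,7):dx=+4,dy=+4->C
  (5,8):dx=+2,dy=+14->C; (5,9):dx=+7,dy=+10->C; (5,10):dx=+11,dy=+16->C; (6,7):dx=+1,dy=-2->D
  (6,8):dx=-1,dy=+8->D; (6,9):dx=+4,dy=+4->C; (6,10):dx=+8,dy=+10->C; (7,8):dx=-2,dy=+10->D
  (7,9):dx=+3,dy=+6->C; (7,10):dx=+7,dy=+12->C; (8,9):dx=+5,dy=-4->D; (8,10):dx=+9,dy=+2->C
  (9,10):dx=+4,dy=+6->C
Step 2: C = 30, D = 15, total pairs = 45.
Step 3: tau = (C - D)/(n(n-1)/2) = (30 - 15)/45 = 0.333333.
Step 4: Exact two-sided p-value (enumerate n! = 3628800 permutations of y under H0): p = 0.216373.
Step 5: alpha = 0.05. fail to reject H0.

tau_b = 0.3333 (C=30, D=15), p = 0.216373, fail to reject H0.


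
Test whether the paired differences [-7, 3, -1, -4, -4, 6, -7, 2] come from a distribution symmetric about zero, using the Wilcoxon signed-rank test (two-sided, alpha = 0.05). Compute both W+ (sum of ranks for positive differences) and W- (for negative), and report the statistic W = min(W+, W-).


Step 1: Drop any zero differences (none here) and take |d_i|.
|d| = [7, 3, 1, 4, 4, 6, 7, 2]
Step 2: Midrank |d_i| (ties get averaged ranks).
ranks: |7|->7.5, |3|->3, |1|->1, |4|->4.5, |4|->4.5, |6|->6, |7|->7.5, |2|->2
Step 3: Attach original signs; sum ranks with positive sign and with negative sign.
W+ = 3 + 6 + 2 = 11
W- = 7.5 + 1 + 4.5 + 4.5 + 7.5 = 25
(Check: W+ + W- = 36 should equal n(n+1)/2 = 36.)
Step 4: Test statistic W = min(W+, W-) = 11.
Step 5: Ties in |d|, so use the tie-corrected normal approximation.
        E[W] = n(n+1)/4 = 8*9/4 = 18.
        Tie groups: |d|=4 (t=2), |d|=7 (t=2); sum(t^3 - t) = 12.
        Var[W] = n(n+1)(2n+1)/24 - sum(t^3-t)/48 = 1224/24 - 12/48 = 50.75.
        z = (W - E[W]) / sqrt(Var[W]) = (11 - 18) / 7.1239 = -0.9826.
        Two-sided p = 2*Phi(z) = 0.325801.
Step 6: alpha = 0.05. fail to reject H0.

W+ = 11, W- = 25, W = min = 11, p = 0.325801, fail to reject H0.
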